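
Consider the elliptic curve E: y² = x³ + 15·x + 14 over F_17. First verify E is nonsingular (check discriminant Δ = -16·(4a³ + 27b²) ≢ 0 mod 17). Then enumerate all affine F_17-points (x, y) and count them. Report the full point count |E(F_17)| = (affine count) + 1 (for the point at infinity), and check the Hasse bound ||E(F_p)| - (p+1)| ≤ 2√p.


Affine points = {(1, 8), (1, 9), (2, 1), (2, 16), (3, 1), (3, 16), (4, 6), (4, 11), (8, 0), (10, 5), (10, 12), (12, 1), (12, 16), (13, 3), (13, 14), (16, 7), (16, 10)}; affine count = 17; |E(F_17)| = 18.

Discriminant check: Δ ∝ 4a³ + 27b² = 4·15³ + 27·14² = 4·3375 + 27·196 ≡ 7 (mod 17). Nonzero ⇒ E is nonsingular.
For each x ∈ F_17, compute rhs = x³ + 15·x + 14 mod 17, then count y ∈ F_17 with y² ≡ rhs.
  x = 0: rhs = 14, matching y values: none (0 points).
  x = 1: rhs = 13, matching y values: 8, 9 (2 points).
  x = 2: rhs = 1, matching y values: 1, 16 (2 points).
  x = 3: rhs = 1, matching y values: 1, 16 (2 points).
  x = 4: rhs = 2, matching y values: 6, 11 (2 points).
  x = 5: rhs = 10, matching y values: none (0 points).
  x = 6: rhs = 14, matching y values: none (0 points).
  x = 7: rhs = 3, matching y values: none (0 points).
  x = 8: rhs = 0, matching y values: 0 (1 points).
  x = 9: rhs = 11, matching y values: none (0 points).
  x = 10: rhs = 8, matching y values: 5, 12 (2 points).
  x = 11: rhs = 14, matching y values: none (0 points).
  x = 12: rhs = 1, matching y values: 1, 16 (2 points).
  x = 13: rhs = 9, matching y values: 3, 14 (2 points).
  x = 14: rhs = 10, matching y values: none (0 points).
  x = 15: rhs = 10, matching y values: none (0 points).
  x = 16: rhs = 15, matching y values: 7, 10 (2 points).
Total affine count: 17.
Full point count |E(F_17)| = 17 + 1 = 18.
Hasse bound: |18 − (17+1)| = |0| = 0 ≤ 2√17 ≈ 8.2462 ✓.


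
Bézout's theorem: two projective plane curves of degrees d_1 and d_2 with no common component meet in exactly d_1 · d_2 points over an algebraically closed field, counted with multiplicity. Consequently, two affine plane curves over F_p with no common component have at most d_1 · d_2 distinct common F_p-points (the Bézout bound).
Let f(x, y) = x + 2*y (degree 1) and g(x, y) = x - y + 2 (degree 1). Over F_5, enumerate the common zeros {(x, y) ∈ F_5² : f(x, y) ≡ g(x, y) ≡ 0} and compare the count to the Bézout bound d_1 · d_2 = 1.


Common zeros: {(2, 4)}; count = 1; Bézout bound = 1.

deg(f) = 1, deg(g) = 1, so Bézout bound = 1.
Scan x ∈ F_5. For each x, list the y ∈ F_5 with f(x, y) ≡ 0 and those with g(x, y) ≡ 0 (mod 5); the common zeros in that column are the intersection.
  x = 0: f ≡ 0 at y ∈ {0}; g ≡ 0 at y ∈ {2}; common: ∅.
  x = 1: f ≡ 0 at y ∈ {2}; g ≡ 0 at y ∈ {3}; common: ∅.
  x = 2: f ≡ 0 at y ∈ {4}; g ≡ 0 at y ∈ {4}; common: {4}.
  x = 3: f ≡ 0 at y ∈ {1}; g ≡ 0 at y ∈ {0}; common: ∅.
  x = 4: f ≡ 0 at y ∈ {3}; g ≡ 0 at y ∈ {1}; common: ∅.
Collecting: common zeros = {(2, 4)}, so the count is 1.
Comparison with the Bézout bound: 1 ≤ 1 = deg(f)·deg(g), as expected for curves with no common component (the bound is attained).


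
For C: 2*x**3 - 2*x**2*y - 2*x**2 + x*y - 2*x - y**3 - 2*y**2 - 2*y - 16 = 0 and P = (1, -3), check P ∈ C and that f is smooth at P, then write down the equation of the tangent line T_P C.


Tangent line at P: 9*x - 18*y - 63 = 0.

Step 1: f(1, -3) = 0, so P lies on C.
Step 2: partial derivatives
  f_x(x, y) = 6*x**2 - 4*x*y - 4*x + y - 2, f_y(x, y) = -2*x**2 + x - 3*y**2 - 4*y - 2.
  f_x(P) = 9, f_y(P) = -18 (gradient nonzero, so P is smooth).
Step 3: tangent line at P: 9·(x − 1) + -18·(y − -3) = 0.
Expanding: 9*x - 18*y - 63 = 0.


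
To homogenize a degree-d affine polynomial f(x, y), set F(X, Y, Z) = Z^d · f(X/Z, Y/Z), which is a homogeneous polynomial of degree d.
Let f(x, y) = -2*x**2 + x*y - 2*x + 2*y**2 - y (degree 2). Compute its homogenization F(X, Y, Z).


F(X, Y, Z) = -2*X**2 + X*Y - 2*X*Z + 2*Y**2 - Y*Z

deg(f) = 2.
Substitute x = X/Z, y = Y/Z into f, then multiply by Z^2.
  monomial -2·x^2·y^0 ↦ -2·X^2·Y^0·Z^0.
  monomial 1·x^1·y^1 ↦ 1·X^1·Y^1·Z^0.
  monomial -2·x^1·y^0 ↦ -2·X^1·Y^0·Z^1.
  monomial 2·x^0·y^2 ↦ 2·X^0·Y^2·Z^0.
  monomial -1·x^0·y^1 ↦ -1·X^0·Y^1·Z^1.
Collecting: F(X, Y, Z) = -2*X**2 + X*Y - 2*X*Z + 2*Y**2 - Y*Z.


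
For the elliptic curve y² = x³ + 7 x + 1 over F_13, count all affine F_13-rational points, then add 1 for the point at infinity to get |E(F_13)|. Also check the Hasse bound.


Affine points = {(0, 1), (0, 12), (1, 3), (1, 10), (2, 6), (2, 7), (3, 6), (3, 7), (6, 5), (6, 8), (7, 4), (7, 9), (8, 6), (8, 7), (9, 0)}; affine count = 15; |E(F_13)| = 16.

Discriminant check: Δ ∝ 4a³ + 27b² = 4·7³ + 27·1² = 4·343 + 27·1 ≡ 8 (mod 13). Nonzero ⇒ E is nonsingular.
For each x ∈ F_13, compute rhs = x³ + 7·x + 1 mod 13, then count y ∈ F_13 with y² ≡ rhs.
  x = 0: rhs = 1, matching y values: 1, 12 (2 points).
  x = 1: rhs = 9, matching y values: 3, 10 (2 points).
  x = 2: rhs = 10, matching y values: 6, 7 (2 points).
  x = 3: rhs = 10, matching y values: 6, 7 (2 points).
  x = 4: rhs = 2, matching y values: none (0 points).
  x = 5: rhs = 5, matching y values: none (0 points).
  x = 6: rhs = 12, matching y values: 5, 8 (2 points).
  x = 7: rhs = 3, matching y values: 4, 9 (2 points).
  x = 8: rhs = 10, matching y values: 6, 7 (2 points).
  x = 9: rhs = 0, matching y values: 0 (1 points).
  x = 10: rhs = 5, matching y values: none (0 points).
  x = 11: rhs = 5, matching y values: none (0 points).
  x = 12: rhs = 6, matching y values: none (0 points).
Total affine count: 15.
Full point count |E(F_13)| = 15 + 1 = 16.
Hasse bound: |16 − (13+1)| = |2| = 2 ≤ 2√13 ≈ 7.2111 ✓.


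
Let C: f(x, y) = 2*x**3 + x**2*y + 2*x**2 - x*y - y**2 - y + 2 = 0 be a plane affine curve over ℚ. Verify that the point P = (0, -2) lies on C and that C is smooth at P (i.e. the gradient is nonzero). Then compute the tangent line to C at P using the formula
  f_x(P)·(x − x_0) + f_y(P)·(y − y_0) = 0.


Tangent line at P: 2*x + 3*y + 6 = 0.

Step 1: f(0, -2) = 0, so P lies on C.
Step 2: partial derivatives
  f_x(x, y) = 6*x**2 + 2*x*y + 4*x - y, f_y(x, y) = x**2 - x - 2*y - 1.
  f_x(P) = 2, f_y(P) = 3 (gradient nonzero, so P is smooth).
Step 3: tangent line at P: 2·(x − 0) + 3·(y − -2) = 0.
Expanding: 2*x + 3*y + 6 = 0.


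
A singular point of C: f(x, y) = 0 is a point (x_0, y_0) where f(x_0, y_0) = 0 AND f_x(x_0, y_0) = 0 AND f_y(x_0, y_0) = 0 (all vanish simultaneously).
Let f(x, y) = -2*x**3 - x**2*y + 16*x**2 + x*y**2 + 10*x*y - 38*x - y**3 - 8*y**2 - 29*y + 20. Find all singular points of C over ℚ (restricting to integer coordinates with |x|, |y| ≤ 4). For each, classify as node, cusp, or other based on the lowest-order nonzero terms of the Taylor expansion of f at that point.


Singular points: {(3, -2)}; classification: cusp.

Compute partial derivatives:
  f_x = -6*x**2 - 2*x*y + 32*x + y**2 + 10*y - 38.
  f_y = -x**2 + 2*x*y + 10*x - 3*y**2 - 16*y - 29.
Scan x_0 ∈ {−4, ..., 4}. For each x_0, f_y(x_0, y) is a polynomial in y; find its integer roots y ∈ {−4, ..., 4}, then test f_x and f at those candidates.
  x = -4: f_y(-4, y) = -3*y**2 - 24*y - 85; no integer root y with |y| ≤ 4.
  x = -3: f_y(-3, y) = -3*y**2 - 22*y - 68; no integer root y with |y| ≤ 4.
  x = -2: f_y(-2, y) = -3*y**2 - 20*y - 53; no integer root y with |y| ≤ 4.
  x = -1: f_y(-1, y) = -3*y**2 - 18*y - 40; no integer root y with |y| ≤ 4.
  x = 0: f_y(0, y) = -3*y**2 - 16*y - 29; no integer root y with |y| ≤ 4.
  x = 1: f_y(1, y) = -3*y**2 - 14*y - 20; no integer root y with |y| ≤ 4.
  x = 2: f_y(2, y) = -3*y**2 - 12*y - 13; no integer root y with |y| ≤ 4.
  x = 3: f_y(3, y) = -3*y**2 - 10*y - 8; vanishes at y ∈ {-2}. (3, -2): f_x = 0, f = 0 — SINGULAR.
  x = 4: f_y(4, y) = -3*y**2 - 8*y - 5; vanishes at y ∈ {-1}. (4, -1): f_x = -7 ≠ 0.
Only singular point on the grid: (3, -2).
Classify: substitute x = 3 + u, y = -2 + v and expand: f = -2*u**3 - u**2*v + u*v**2 - v**3 + v**2.
No constant or linear terms (consistent with a singular point). Quadratic part: v**2. Cubic part: -2*u**3 - u**2*v + u*v**2 - v**3.
The quadratic part v**2 is a perfect square, so there is a single (double) tangent line v = 0, i.e. y = -2. Restricting the cubic part to that line (v = 0) leaves -2*u**3 ≠ 0, so f is not divisible by v and the branch is v² ≈ 2*u**3 to lowest order — this is a cusp.
Classification: cusp.


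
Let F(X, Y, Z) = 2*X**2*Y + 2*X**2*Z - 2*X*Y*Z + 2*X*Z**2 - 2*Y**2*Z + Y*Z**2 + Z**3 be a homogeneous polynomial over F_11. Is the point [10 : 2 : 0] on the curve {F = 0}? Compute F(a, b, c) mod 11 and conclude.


F(10,2,0) ≡ 4 (mod 11); P is NOT on the curve.

Evaluate F(10, 2, 0) term-by-term (mod 11).
  2*X**2*Y ↦ 2·100·2·1 = 400
  2*X**2*Z ↦ 2·100·1·0 = 0
  -2*X*Y*Z ↦ -2·10·2·0 = 0
  2*X*Z**2 ↦ 2·10·1·0 = 0
  -2*Y**2*Z ↦ -2·1·4·0 = 0
  Y*Z**2 ↦ 1·1·2·0 = 0
  Z**3 ↦ 1·1·1·0 = 0
Sum: F(10, 2, 0) = (400) + (0) + (0) + (0) + (0) + (0) + (0) = 400.
Reducing mod 11: 400 ≡ 4 (mod 11).
Since F(a, b, c) ≡ 4 ≠ 0 (mod 11), P does NOT lie on the curve.


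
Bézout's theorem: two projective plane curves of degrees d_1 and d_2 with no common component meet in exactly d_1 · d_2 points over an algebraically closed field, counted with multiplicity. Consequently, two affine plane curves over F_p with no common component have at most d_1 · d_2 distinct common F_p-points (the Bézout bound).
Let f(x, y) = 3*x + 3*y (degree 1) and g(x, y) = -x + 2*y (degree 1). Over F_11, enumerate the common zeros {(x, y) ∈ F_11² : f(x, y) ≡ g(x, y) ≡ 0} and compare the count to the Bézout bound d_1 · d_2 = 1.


Common zeros: {(0, 0)}; count = 1; Bézout bound = 1.

deg(f) = 1, deg(g) = 1, so Bézout bound = 1.
Scan x ∈ F_11. For each x, list the y ∈ F_11 with f(x, y) ≡ 0 and those with g(x, y) ≡ 0 (mod 11); the common zeros in that column are the intersection.
  x = 0: f ≡ 0 at y ∈ {0}; g ≡ 0 at y ∈ {0}; common: {0}.
  x = 1: f ≡ 0 at y ∈ {10}; g ≡ 0 at y ∈ {6}; common: ∅.
  x = 2: f ≡ 0 at y ∈ {9}; g ≡ 0 at y ∈ {1}; common: ∅.
  x = 3: f ≡ 0 at y ∈ {8}; g ≡ 0 at y ∈ {7}; common: ∅.
  x = 4: f ≡ 0 at y ∈ {7}; g ≡ 0 at y ∈ {2}; common: ∅.
  x = 5: f ≡ 0 at y ∈ {6}; g ≡ 0 at y ∈ {8}; common: ∅.
  x = 6: f ≡ 0 at y ∈ {5}; g ≡ 0 at y ∈ {3}; common: ∅.
  x = 7: f ≡ 0 at y ∈ {4}; g ≡ 0 at y ∈ {9}; common: ∅.
  x = 8: f ≡ 0 at y ∈ {3}; g ≡ 0 at y ∈ {4}; common: ∅.
  x = 9: f ≡ 0 at y ∈ {2}; g ≡ 0 at y ∈ {10}; common: ∅.
  x = 10: f ≡ 0 at y ∈ {1}; g ≡ 0 at y ∈ {5}; common: ∅.
Collecting: common zeros = {(0, 0)}, so the count is 1.
Comparison with the Bézout bound: 1 ≤ 1 = deg(f)·deg(g), as expected for curves with no common component (the bound is attained).


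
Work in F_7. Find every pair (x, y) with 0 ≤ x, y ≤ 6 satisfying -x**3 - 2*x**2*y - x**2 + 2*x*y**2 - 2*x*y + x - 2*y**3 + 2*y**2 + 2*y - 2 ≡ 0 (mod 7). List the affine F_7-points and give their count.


Affine F_7-points: {(0, 1), (0, 6), (1, 2), (2, 3), (2, 4), (3, 0), (3, 2), (4, 6), (5, 0), (5, 2), (5, 4)}; count = 11.

For each of the 49 pairs (x, y) ∈ F_7², evaluate f(x, y) mod 7. Record the zeros.
  x = 0: [0↦5, 1↦0, 2↦1, 3↦3, 4↦1, 5↦4, 6↦0]  zeros at y ∈ {1, 6}
  x = 1: [0↦4, 1↦4, 2↦0, 3↦1, 4↦2, 5↦5, 6↦5]  zeros at y ∈ {2}
  x = 2: [0↦2, 1↦3, 2↦4, 3↦0, 4↦0, 5↦6, 6↦6]  zeros at y ∈ {3, 4}
  x = 3: [0↦0, 1↦5, 2↦0, 3↦1, 4↦3, 5↦1, 6↦4]  zeros at y ∈ {0, 2}
  x = 4: [0↦6, 1↦4, 2↦3, 3↦5, 4↦5, 5↦5, 6↦0]  zeros at y ∈ {6}
  x = 5: [0↦0, 1↦1, 2↦0, 3↦6, 4↦0, 5↦5, 6↦2]  zeros at y ∈ {0, 2, 4}
  x = 6: [0↦4, 1↦4, 2↦6, 3↦5, 4↦3, 5↦2, 6↦4]  zeros at y ∈ ∅
Collecting zeros: affine points = {(0, 1), (0, 6), (1, 2), (2, 3), (2, 4), (3, 0), (3, 2), (4, 6), (5, 0), (5, 2), (5, 4)}.
Total count |C(F_7)_aff| = 11.


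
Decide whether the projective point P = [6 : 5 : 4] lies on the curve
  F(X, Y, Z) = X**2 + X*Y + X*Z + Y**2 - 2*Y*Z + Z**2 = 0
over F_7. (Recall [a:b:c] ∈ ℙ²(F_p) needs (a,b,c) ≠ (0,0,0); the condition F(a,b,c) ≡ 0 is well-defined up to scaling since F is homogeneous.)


F(6,5,4) ≡ 0 (mod 7); P is on the curve.

Evaluate F(6, 5, 4) term-by-term (mod 7).
  X**2 ↦ 1·36·1·1 = 36
  X*Y ↦ 1·6·5·1 = 30
  X*Z ↦ 1·6·1·4 = 24
  Y**2 ↦ 1·1·25·1 = 25
  -2*Y*Z ↦ -2·1·5·4 = -40
  Z**2 ↦ 1·1·1·16 = 16
Sum: F(6, 5, 4) = (36) + (30) + (24) + (25) + (-40) + (16) = 91.
Reducing mod 7: 91 ≡ 0 (mod 7).
Since F(a, b, c) ≡ 0 (mod 7), P lies on the curve.


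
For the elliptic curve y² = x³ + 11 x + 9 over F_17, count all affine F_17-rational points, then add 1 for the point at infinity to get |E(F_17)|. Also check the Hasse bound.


Affine points = {(0, 3), (0, 14), (1, 2), (1, 15), (3, 1), (3, 16), (4, 7), (4, 10), (5, 6), (5, 11), (6, 6), (6, 11), (7, 2), (7, 15), (9, 2), (9, 15), (11, 4), (11, 13), (12, 4), (12, 13), (14, 0), (15, 8), (15, 9)}; affine count = 23; |E(F_17)| = 24.

Discriminant check: Δ ∝ 4a³ + 27b² = 4·11³ + 27·9² = 4·1331 + 27·81 ≡ 14 (mod 17). Nonzero ⇒ E is nonsingular.
For each x ∈ F_17, compute rhs = x³ + 11·x + 9 mod 17, then count y ∈ F_17 with y² ≡ rhs.
  x = 0: rhs = 9, matching y values: 3, 14 (2 points).
  x = 1: rhs = 4, matching y values: 2, 15 (2 points).
  x = 2: rhs = 5, matching y values: none (0 points).
  x = 3: rhs = 1, matching y values: 1, 16 (2 points).
  x = 4: rhs = 15, matching y values: 7, 10 (2 points).
  x = 5: rhs = 2, matching y values: 6, 11 (2 points).
  x = 6: rhs = 2, matching y values: 6, 11 (2 points).
  x = 7: rhs = 4, matching y values: 2, 15 (2 points).
  x = 8: rhs = 14, matching y values: none (0 points).
  x = 9: rhs = 4, matching y values: 2, 15 (2 points).
  x = 10: rhs = 14, matching y values: none (0 points).
  x = 11: rhs = 16, matching y values: 4, 13 (2 points).
  x = 12: rhs = 16, matching y values: 4, 13 (2 points).
  x = 13: rhs = 3, matching y values: none (0 points).
  x = 14: rhs = 0, matching y values: 0 (1 points).
  x = 15: rhs = 13, matching y values: 8, 9 (2 points).
  x = 16: rhs = 14, matching y values: none (0 points).
Total affine count: 23.
Full point count |E(F_17)| = 23 + 1 = 24.
Hasse bound: |24 − (17+1)| = |6| = 6 ≤ 2√17 ≈ 8.2462 ✓.


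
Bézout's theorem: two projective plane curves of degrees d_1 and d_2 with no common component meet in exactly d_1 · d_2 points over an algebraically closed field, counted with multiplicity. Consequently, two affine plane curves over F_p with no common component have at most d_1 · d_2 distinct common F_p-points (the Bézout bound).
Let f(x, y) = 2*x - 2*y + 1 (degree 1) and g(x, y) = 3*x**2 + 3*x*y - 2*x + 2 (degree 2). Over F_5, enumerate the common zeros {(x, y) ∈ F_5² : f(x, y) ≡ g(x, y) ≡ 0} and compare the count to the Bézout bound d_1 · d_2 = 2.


Common zeros: {(1, 4), (2, 0)}; count = 2; Bézout bound = 2.

deg(f) = 1, deg(g) = 2, so Bézout bound = 2.
Scan x ∈ F_5. For each x, list the y ∈ F_5 with f(x, y) ≡ 0 and those with g(x, y) ≡ 0 (mod 5); the common zeros in that column are the intersection.
  x = 0: f ≡ 0 at y ∈ {3}; g ≡ 0 at y ∈ ∅; common: ∅.
  x = 1: f ≡ 0 at y ∈ {4}; g ≡ 0 at y ∈ {4}; common: {4}.
  x = 2: f ≡ 0 at y ∈ {0}; g ≡ 0 at y ∈ {0}; common: {0}.
  x = 3: f ≡ 0 at y ∈ {1}; g ≡ 0 at y ∈ {3}; common: ∅.
  x = 4: f ≡ 0 at y ∈ {2}; g ≡ 0 at y ∈ {4}; common: ∅.
Collecting: common zeros = {(1, 4), (2, 0)}, so the count is 2.
Comparison with the Bézout bound: 2 ≤ 2 = deg(f)·deg(g), as expected for curves with no common component (the bound is attained).


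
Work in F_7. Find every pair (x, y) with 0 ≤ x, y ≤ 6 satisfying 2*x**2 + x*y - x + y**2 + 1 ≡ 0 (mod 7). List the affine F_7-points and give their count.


Affine F_7-points: {(1, 3), (2, 0), (2, 5), (3, 5), (3, 6), (5, 3), (5, 6)}; count = 7.

For each of the 49 pairs (x, y) ∈ F_7², evaluate f(x, y) mod 7. Record the zeros.
  x = 0: [0↦1, 1↦2, 2↦5, 3↦3, 4↦3, 5↦5, 6↦2]  zeros at y ∈ ∅
  x = 1: [0↦2, 1↦4, 2↦1, 3↦0, 4↦1, 5↦4, 6↦2]  zeros at y ∈ {3}
  x = 2: [0↦0, 1↦3, 2↦1, 3↦1, 4↦3, 5↦0, 6↦6]  zeros at y ∈ {0, 5}
  x = 3: [0↦2, 1↦6, 2↦5, 3↦6, 4↦2, 5↦0, 6↦0]  zeros at y ∈ {5, 6}
  x = 4: [0↦1, 1↦6, 2↦6, 3↦1, 4↦5, 5↦4, 6↦5]  zeros at y ∈ ∅
  x = 5: [0↦4, 1↦3, 2↦4, 3↦0, 4↦5, 5↦5, 6↦0]  zeros at y ∈ {3, 6}
  x = 6: [0↦4, 1↦4, 2↦6, 3↦3, 4↦2, 5↦3, 6↦6]  zeros at y ∈ ∅
Collecting zeros: affine points = {(1, 3), (2, 0), (2, 5), (3, 5), (3, 6), (5, 3), (5, 6)}.
Total count |C(F_7)_aff| = 7.


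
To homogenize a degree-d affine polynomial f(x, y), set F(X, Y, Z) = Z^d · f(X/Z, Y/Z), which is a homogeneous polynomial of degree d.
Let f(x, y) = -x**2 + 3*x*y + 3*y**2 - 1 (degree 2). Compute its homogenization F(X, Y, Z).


F(X, Y, Z) = -X**2 + 3*X*Y + 3*Y**2 - Z**2

deg(f) = 2.
Substitute x = X/Z, y = Y/Z into f, then multiply by Z^2.
  monomial -1·x^2·y^0 ↦ -1·X^2·Y^0·Z^0.
  monomial 3·x^1·y^1 ↦ 3·X^1·Y^1·Z^0.
  monomial 3·x^0·y^2 ↦ 3·X^0·Y^2·Z^0.
  monomial -1·x^0·y^0 ↦ -1·X^0·Y^0·Z^2.
Collecting: F(X, Y, Z) = -X**2 + 3*X*Y + 3*Y**2 - Z**2.


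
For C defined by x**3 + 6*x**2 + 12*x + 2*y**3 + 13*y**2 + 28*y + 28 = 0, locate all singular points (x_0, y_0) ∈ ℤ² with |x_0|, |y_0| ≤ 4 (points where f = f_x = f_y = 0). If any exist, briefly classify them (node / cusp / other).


Singular points: {(-2, -2)}; classification: cusp.

Compute partial derivatives:
  f_x = 3*x**2 + 12*x + 12.
  f_y = 6*y**2 + 26*y + 28.
Scan x_0 ∈ {−4, ..., 4}. For each x_0, f_y(x_0, y) is a polynomial in y; find its integer roots y ∈ {−4, ..., 4}, then test f_x and f at those candidates.
  x = -4: f_y(-4, y) = 6*y**2 + 26*y + 28; vanishes at y ∈ {-2}. (-4, -2): f_x = 12 ≠ 0.
  x = -3: f_y(-3, y) = 6*y**2 + 26*y + 28; vanishes at y ∈ {-2}. (-3, -2): f_x = 3 ≠ 0.
  x = -2: f_y(-2, y) = 6*y**2 + 26*y + 28; vanishes at y ∈ {-2}. (-2, -2): f_x = 0, f = 0 — SINGULAR.
  x = -1: f_y(-1, y) = 6*y**2 + 26*y + 28; vanishes at y ∈ {-2}. (-1, -2): f_x = 3 ≠ 0.
  x = 0: f_y(0, y) = 6*y**2 + 26*y + 28; vanishes at y ∈ {-2}. (0, -2): f_x = 12 ≠ 0.
  x = 1: f_y(1, y) = 6*y**2 + 26*y + 28; vanishes at y ∈ {-2}. (1, -2): f_x = 27 ≠ 0.
  x = 2: f_y(2, y) = 6*y**2 + 26*y + 28; vanishes at y ∈ {-2}. (2, -2): f_x = 48 ≠ 0.
  x = 3: f_y(3, y) = 6*y**2 + 26*y + 28; vanishes at y ∈ {-2}. (3, -2): f_x = 75 ≠ 0.
  x = 4: f_y(4, y) = 6*y**2 + 26*y + 28; vanishes at y ∈ {-2}. (4, -2): f_x = 108 ≠ 0.
Only singular point on the grid: (-2, -2).
Classify: substitute x = -2 + u, y = -2 + v and expand: f = u**3 + 2*v**3 + v**2.
No constant or linear terms (consistent with a singular point). Quadratic part: v**2. Cubic part: u**3 + 2*v**3.
The quadratic part v**2 is a perfect square, so there is a single (double) tangent line v = 0, i.e. y = -2. Restricting the cubic part to that line (v = 0) leaves u**3 ≠ 0, so f is not divisible by v and the branch is v² ≈ -u**3 to lowest order — this is a cusp.
Classification: cusp.


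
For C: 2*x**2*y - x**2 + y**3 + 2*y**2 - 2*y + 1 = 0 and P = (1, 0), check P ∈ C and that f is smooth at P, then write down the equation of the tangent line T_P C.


Tangent line at P: 2 - 2*x = 0.

Step 1: f(1, 0) = 0, so P lies on C.
Step 2: partial derivatives
  f_x(x, y) = 4*x*y - 2*x, f_y(x, y) = 2*x**2 + 3*y**2 + 4*y - 2.
  f_x(P) = -2, f_y(P) = 0 (gradient nonzero, so P is smooth).
Step 3: tangent line at P: -2·(x − 1) + 0·(y − 0) = 0.
Expanding: 2 - 2*x = 0.


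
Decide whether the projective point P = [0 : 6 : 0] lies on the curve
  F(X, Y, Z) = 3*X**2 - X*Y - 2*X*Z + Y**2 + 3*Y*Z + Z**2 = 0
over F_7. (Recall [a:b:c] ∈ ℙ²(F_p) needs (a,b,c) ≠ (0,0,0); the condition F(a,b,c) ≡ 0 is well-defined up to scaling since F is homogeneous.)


F(0,6,0) ≡ 1 (mod 7); P is NOT on the curve.

Evaluate F(0, 6, 0) term-by-term (mod 7).
  3*X**2 ↦ 3·0·1·1 = 0
  -X*Y ↦ -1·0·6·1 = 0
  -2*X*Z ↦ -2·0·1·0 = 0
  Y**2 ↦ 1·1·36·1 = 36
  3*Y*Z ↦ 3·1·6·0 = 0
  Z**2 ↦ 1·1·1·0 = 0
Sum: F(0, 6, 0) = (0) + (0) + (0) + (36) + (0) + (0) = 36.
Reducing mod 7: 36 ≡ 1 (mod 7).
Since F(a, b, c) ≡ 1 ≠ 0 (mod 7), P does NOT lie on the curve.


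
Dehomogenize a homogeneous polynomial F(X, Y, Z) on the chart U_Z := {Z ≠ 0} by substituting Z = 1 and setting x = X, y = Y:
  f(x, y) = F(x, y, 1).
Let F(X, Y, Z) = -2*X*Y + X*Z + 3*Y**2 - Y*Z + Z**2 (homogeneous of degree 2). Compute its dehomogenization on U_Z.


f(x, y) = -2*x*y + x + 3*y**2 - y + 1

On U_Z we set Z = 1. Each monomial c·X^i·Y^j·Z^k in F becomes c·x^i·y^j·1^k = c·x^i·y^j.
Substituting Z = 1: F(X, Y, 1) = -2*x*y + x + 3*y**2 - y + 1.
Note: deg(f) ≤ deg(F) = 2; strict inequality happens when F is divisible by Z (lost terms).


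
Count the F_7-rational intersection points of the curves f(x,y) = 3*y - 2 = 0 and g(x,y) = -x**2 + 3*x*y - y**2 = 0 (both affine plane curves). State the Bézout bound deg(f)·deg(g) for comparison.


Common zeros: ∅; count = 0; Bézout bound = 2.

deg(f) = 1, deg(g) = 2, so Bézout bound = 2.
Scan x ∈ F_7. For each x, list the y ∈ F_7 with f(x, y) ≡ 0 and those with g(x, y) ≡ 0 (mod 7); the common zeros in that column are the intersection.
  x = 0: f ≡ 0 at y ∈ {3}; g ≡ 0 at y ∈ {0}; common: ∅.
  x = 1: f ≡ 0 at y ∈ {3}; g ≡ 0 at y ∈ ∅; common: ∅.
  x = 2: f ≡ 0 at y ∈ {3}; g ≡ 0 at y ∈ ∅; common: ∅.
  x = 3: f ≡ 0 at y ∈ {3}; g ≡ 0 at y ∈ ∅; common: ∅.
  x = 4: f ≡ 0 at y ∈ {3}; g ≡ 0 at y ∈ ∅; common: ∅.
  x = 5: f ≡ 0 at y ∈ {3}; g ≡ 0 at y ∈ ∅; common: ∅.
  x = 6: f ≡ 0 at y ∈ {3}; g ≡ 0 at y ∈ ∅; common: ∅.
Collecting: common zeros = ∅, so the count is 0.
Comparison with the Bézout bound: 0 ≤ 2 = deg(f)·deg(g), as expected for curves with no common component (the affine F_7-count falls short of the bound because intersections may lie at infinity, over extension fields, or carry multiplicity).


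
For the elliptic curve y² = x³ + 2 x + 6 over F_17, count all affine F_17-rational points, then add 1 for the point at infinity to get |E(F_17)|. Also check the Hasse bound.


Affine points = {(1, 3), (1, 14), (2, 1), (2, 16), (6, 8), (6, 9), (11, 4), (11, 13), (13, 6), (13, 11)}; affine count = 10; |E(F_17)| = 11.

Discriminant check: Δ ∝ 4a³ + 27b² = 4·2³ + 27·6² = 4·8 + 27·36 ≡ 1 (mod 17). Nonzero ⇒ E is nonsingular.
For each x ∈ F_17, compute rhs = x³ + 2·x + 6 mod 17, then count y ∈ F_17 with y² ≡ rhs.
  x = 0: rhs = 6, matching y values: none (0 points).
  x = 1: rhs = 9, matching y values: 3, 14 (2 points).
  x = 2: rhs = 1, matching y values: 1, 16 (2 points).
  x = 3: rhs = 5, matching y values: none (0 points).
  x = 4: rhs = 10, matching y values: none (0 points).
  x = 5: rhs = 5, matching y values: none (0 points).
  x = 6: rhs = 13, matching y values: 8, 9 (2 points).
  x = 7: rhs = 6, matching y values: none (0 points).
  x = 8: rhs = 7, matching y values: none (0 points).
  x = 9: rhs = 5, matching y values: none (0 points).
  x = 10: rhs = 6, matching y values: none (0 points).
  x = 11: rhs = 16, matching y values: 4, 13 (2 points).
  x = 12: rhs = 7, matching y values: none (0 points).
  x = 13: rhs = 2, matching y values: 6, 11 (2 points).
  x = 14: rhs = 7, matching y values: none (0 points).
  x = 15: rhs = 11, matching y values: none (0 points).
  x = 16: rhs = 3, matching y values: none (0 points).
Total affine count: 10.
Full point count |E(F_17)| = 10 + 1 = 11.
Hasse bound: |11 − (17+1)| = |-7| = 7 ≤ 2√17 ≈ 8.2462 ✓.


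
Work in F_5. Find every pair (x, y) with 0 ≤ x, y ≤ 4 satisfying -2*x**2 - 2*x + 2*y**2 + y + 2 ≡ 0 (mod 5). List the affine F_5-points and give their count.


Affine F_5-points: {(0, 1), (2, 0), (2, 2), (4, 1)}; count = 4.

For each of the 25 pairs (x, y) ∈ F_5², evaluate f(x, y) mod 5. Record the zeros.
  x = 0: [0↦2, 1↦0, 2↦2, 3↦3, 4↦3]  zeros at y ∈ {1}
  x = 1: [0↦3, 1↦1, 2↦3, 3↦4, 4↦4]  zeros at y ∈ ∅
  x = 2: [0↦0, 1↦3, 2↦0, 3↦1, 4↦1]  zeros at y ∈ {0, 2}
  x = 3: [0↦3, 1↦1, 2↦3, 3↦4, 4↦4]  zeros at y ∈ ∅
  x = 4: [0↦2, 1↦0, 2↦2, 3↦3, 4↦3]  zeros at y ∈ {1}
Collecting zeros: affine points = {(0, 1), (2, 0), (2, 2), (4, 1)}.
Total count |C(F_5)_aff| = 4.


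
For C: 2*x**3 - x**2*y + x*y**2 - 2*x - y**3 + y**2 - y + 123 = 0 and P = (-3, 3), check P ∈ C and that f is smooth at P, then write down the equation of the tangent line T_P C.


Tangent line at P: 79*x - 49*y + 384 = 0.

Step 1: f(-3, 3) = 0, so P lies on C.
Step 2: partial derivatives
  f_x(x, y) = 6*x**2 - 2*x*y + y**2 - 2, f_y(x, y) = -x**2 + 2*x*y - 3*y**2 + 2*y - 1.
  f_x(P) = 79, f_y(P) = -49 (gradient nonzero, so P is smooth).
Step 3: tangent line at P: 79·(x − -3) + -49·(y − 3) = 0.
Expanding: 79*x - 49*y + 384 = 0.


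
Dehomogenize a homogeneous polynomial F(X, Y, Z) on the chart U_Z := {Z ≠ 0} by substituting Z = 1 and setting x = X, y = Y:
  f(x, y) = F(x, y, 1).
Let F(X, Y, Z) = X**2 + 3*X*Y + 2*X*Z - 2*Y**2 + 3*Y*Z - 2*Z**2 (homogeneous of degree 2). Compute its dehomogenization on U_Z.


f(x, y) = x**2 + 3*x*y + 2*x - 2*y**2 + 3*y - 2

On U_Z we set Z = 1. Each monomial c·X^i·Y^j·Z^k in F becomes c·x^i·y^j·1^k = c·x^i·y^j.
Substituting Z = 1: F(X, Y, 1) = x**2 + 3*x*y + 2*x - 2*y**2 + 3*y - 2.
Note: deg(f) ≤ deg(F) = 2; strict inequality happens when F is divisible by Z (lost terms).


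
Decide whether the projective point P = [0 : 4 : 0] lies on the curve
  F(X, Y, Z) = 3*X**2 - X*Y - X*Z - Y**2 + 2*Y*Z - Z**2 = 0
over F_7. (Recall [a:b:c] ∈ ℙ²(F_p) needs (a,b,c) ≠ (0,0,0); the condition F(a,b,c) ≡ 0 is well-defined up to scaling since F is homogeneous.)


F(0,4,0) ≡ 5 (mod 7); P is NOT on the curve.

Evaluate F(0, 4, 0) term-by-term (mod 7).
  3*X**2 ↦ 3·0·1·1 = 0
  -X*Y ↦ -1·0·4·1 = 0
  -X*Z ↦ -1·0·1·0 = 0
  -Y**2 ↦ -1·1·16·1 = -16
  2*Y*Z ↦ 2·1·4·0 = 0
  -Z**2 ↦ -1·1·1·0 = 0
Sum: F(0, 4, 0) = (0) + (0) + (0) + (-16) + (0) + (0) = -16.
Reducing mod 7: -16 ≡ 5 (mod 7).
Since F(a, b, c) ≡ 5 ≠ 0 (mod 7), P does NOT lie on the curve.


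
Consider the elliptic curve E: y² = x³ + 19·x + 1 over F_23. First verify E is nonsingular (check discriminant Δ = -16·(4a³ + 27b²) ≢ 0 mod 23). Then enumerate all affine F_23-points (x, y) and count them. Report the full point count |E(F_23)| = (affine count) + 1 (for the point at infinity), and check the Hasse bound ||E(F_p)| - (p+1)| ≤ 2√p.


Affine points = {(0, 1), (0, 22), (2, 1), (2, 22), (3, 4), (3, 19), (4, 7), (4, 16), (6, 3), (6, 20), (9, 2), (9, 21), (10, 8), (10, 15), (11, 0), (12, 5), (12, 18), (15, 2), (15, 21), (16, 10), (16, 13), (17, 4), (17, 19), (20, 3), (20, 20), (21, 1), (21, 22), (22, 2), (22, 21)}; affine count = 29; |E(F_23)| = 30.

Discriminant check: Δ ∝ 4a³ + 27b² = 4·19³ + 27·1² = 4·6859 + 27·1 ≡ 1 (mod 23). Nonzero ⇒ E is nonsingular.
For each x ∈ F_23, compute rhs = x³ + 19·x + 1 mod 23, then count y ∈ F_23 with y² ≡ rhs.
  x = 0: rhs = 1, matching y values: 1, 22 (2 points).
  x = 1: rhs = 21, matching y values: none (0 points).
  x = 2: rhs = 1, matching y values: 1, 22 (2 points).
  x = 3: rhs = 16, matching y values: 4, 19 (2 points).
  x = 4: rhs = 3, matching y values: 7, 16 (2 points).
  x = 5: rhs = 14, matching y values: none (0 points).
  x = 6: rhs = 9, matching y values: 3, 20 (2 points).
  x = 7: rhs = 17, matching y values: none (0 points).
  x = 8: rhs = 21, matching y values: none (0 points).
  x = 9: rhs = 4, matching y values: 2, 21 (2 points).
  x = 10: rhs = 18, matching y values: 8, 15 (2 points).
  x = 11: rhs = 0, matching y values: 0 (1 points).
  x = 12: rhs = 2, matching y values: 5, 18 (2 points).
  x = 13: rhs = 7, matching y values: none (0 points).
  x = 14: rhs = 21, matching y values: none (0 points).
  x = 15: rhs = 4, matching y values: 2, 21 (2 points).
  x = 16: rhs = 8, matching y values: 10, 13 (2 points).
  x = 17: rhs = 16, matching y values: 4, 19 (2 points).
  x = 18: rhs = 11, matching y values: none (0 points).
  x = 19: rhs = 22, matching y values: none (0 points).
  x = 20: rhs = 9, matching y values: 3, 20 (2 points).
  x = 21: rhs = 1, matching y values: 1, 22 (2 points).
  x = 22: rhs = 4, matching y values: 2, 21 (2 points).
Total affine count: 29.
Full point count |E(F_23)| = 29 + 1 = 30.
Hasse bound: |30 − (23+1)| = |6| = 6 ≤ 2√23 ≈ 9.5917 ✓.


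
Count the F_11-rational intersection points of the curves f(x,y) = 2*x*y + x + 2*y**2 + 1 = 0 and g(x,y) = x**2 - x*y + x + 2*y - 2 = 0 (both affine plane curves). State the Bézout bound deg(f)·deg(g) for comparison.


Common zeros: {(3, 10), (7, 2)}; count = 2; Bézout bound = 4.

deg(f) = 2, deg(g) = 2, so Bézout bound = 4.
Scan x ∈ F_11. For each x, list the y ∈ F_11 with f(x, y) ≡ 0 and those with g(x, y) ≡ 0 (mod 11); the common zeros in that column are the intersection.
  x = 0: f ≡ 0 at y ∈ {4, 7}; g ≡ 0 at y ∈ {1}; common: ∅.
  x = 1: f ≡ 0 at y ∈ ∅; g ≡ 0 at y ∈ {0}; common: ∅.
  x = 2: f ≡ 0 at y ∈ {3, 6}; g ≡ 0 at y ∈ ∅; common: ∅.
  x = 3: f ≡ 0 at y ∈ {9, 10}; g ≡ 0 at y ∈ {10}; common: {10}.
  x = 4: f ≡ 0 at y ∈ ∅; g ≡ 0 at y ∈ {9}; common: ∅.
  x = 5: f ≡ 0 at y ∈ ∅; g ≡ 0 at y ∈ {2}; common: ∅.
  x = 6: f ≡ 0 at y ∈ {8}; g ≡ 0 at y ∈ {10}; common: ∅.
  x = 7: f ≡ 0 at y ∈ {2}; g ≡ 0 at y ∈ {2}; common: {2}.
  x = 8: f ≡ 0 at y ∈ ∅; g ≡ 0 at y ∈ {8}; common: ∅.
  x = 9: f ≡ 0 at y ∈ ∅; g ≡ 0 at y ∈ {0}; common: ∅.
  x = 10: f ≡ 0 at y ∈ {0, 1}; g ≡ 0 at y ∈ {8}; common: ∅.
Collecting: common zeros = {(3, 10), (7, 2)}, so the count is 2.
Comparison with the Bézout bound: 2 ≤ 4 = deg(f)·deg(g), as expected for curves with no common component (the affine F_11-count falls short of the bound because intersections may lie at infinity, over extension fields, or carry multiplicity).


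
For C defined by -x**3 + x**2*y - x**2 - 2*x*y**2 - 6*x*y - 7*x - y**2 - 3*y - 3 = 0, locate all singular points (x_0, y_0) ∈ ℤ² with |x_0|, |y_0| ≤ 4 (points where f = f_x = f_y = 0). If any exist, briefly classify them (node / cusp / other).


Singular points: {(-1, -2)}; classification: cusp.

Compute partial derivatives:
  f_x = -3*x**2 + 2*x*y - 2*x - 2*y**2 - 6*y - 7.
  f_y = x**2 - 4*x*y - 6*x - 2*y - 3.
Scan x_0 ∈ {−4, ..., 4}. For each x_0, f_y(x_0, y) is a polynomial in y; find its integer roots y ∈ {−4, ..., 4}, then test f_x and f at those candidates.
  x = -4: f_y(-4, y) = 14*y + 37; no integer root y with |y| ≤ 4.
  x = -3: f_y(-3, y) = 10*y + 24; no integer root y with |y| ≤ 4.
  x = -2: f_y(-2, y) = 6*y + 13; no integer root y with |y| ≤ 4.
  x = -1: f_y(-1, y) = 2*y + 4; vanishes at y ∈ {-2}. (-1, -2): f_x = 0, f = 0 — SINGULAR.
  x = 0: f_y(0, y) = -2*y - 3; no integer root y with |y| ≤ 4.
  x = 1: f_y(1, y) = -6*y - 8; no integer root y with |y| ≤ 4.
  x = 2: f_y(2, y) = -10*y - 11; no integer root y with |y| ≤ 4.
  x = 3: f_y(3, y) = -14*y - 12; no integer root y with |y| ≤ 4.
  x = 4: f_y(4, y) = -18*y - 11; no integer root y with |y| ≤ 4.
Only singular point on the grid: (-1, -2).
Classify: substitute x = -1 + u, y = -2 + v and expand: f = -u**3 + u**2*v - 2*u*v**2 + v**2.
No constant or linear terms (consistent with a singular point). Quadratic part: v**2. Cubic part: -u**3 + u**2*v - 2*u*v**2.
The quadratic part v**2 is a perfect square, so there is a single (double) tangent line v = 0, i.e. y = -2. Restricting the cubic part to that line (v = 0) leaves -u**3 ≠ 0, so f is not divisible by v and the branch is v² ≈ u**3 to lowest order — this is a cusp.
Classification: cusp.


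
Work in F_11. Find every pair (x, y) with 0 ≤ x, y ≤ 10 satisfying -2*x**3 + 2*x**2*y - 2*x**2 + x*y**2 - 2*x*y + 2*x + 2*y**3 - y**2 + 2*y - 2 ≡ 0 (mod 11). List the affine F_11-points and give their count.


Affine F_11-points: {(0, 7), (1, 1), (1, 4), (1, 6), (2, 0), (3, 7), (4, 0), (5, 2), (6, 3), (8, 5), (9, 8)}; count = 11.

For each of the 121 pairs (x, y) ∈ F_11², evaluate f(x, y) mod 11. Record the zeros.
  x = 0: [0↦9, 1↦1, 2↦3, 3↦5, 4↦8, 5↦2, 6↦10, 7↦0, 8↦6, 9↦7, 10↦4]  zeros at y ∈ {7}
  x = 1: [0↦7, 1↦0, 2↦5, 3↦1, 4↦0, 5↦3, 6↦0, 7↦3, 8↦2, 9↦9, 10↦3]  zeros at y ∈ {1, 4, 6}
  x = 2: [0↦0, 1↦9, 2↦10, 3↦4, 4↦3, 5↦8, 6↦9, 7↦7, 8↦3, 9↦9, 10↦4]  zeros at y ∈ {0}
  x = 3: [0↦9, 1↦5, 2↦6, 3↦2, 4↦5, 5↦5, 6↦3, 7↦0, 8↦8, 9↦6, 10↦6]  zeros at y ∈ {7}
  x = 4: [0↦0, 1↦9, 2↦3, 3↦5, 4↦5, 5↦4, 6↦3, 7↦3, 8↦5, 9↦10, 10↦8]  zeros at y ∈ {0}
  x = 5: [0↦5, 1↦9, 2↦0, 3↦1, 4↦2, 5↦4, 6↦8, 7↦4, 8↦4, 9↦9, 10↦9]  zeros at y ∈ {2}
  x = 6: [0↦1, 1↦4, 2↦7, 3↦0, 4↦6, 5↦4, 6↦6, 7↦2, 8↦4, 9↦2, 10↦8]  zeros at y ∈ {3}
  x = 7: [0↦9, 1↦4, 2↦1, 3↦1, 4↦5, 5↦3, 6↦7, 7↦7, 8↦4, 9↦10, 10↦4]  zeros at y ∈ ∅
  x = 8: [0↦6, 1↦8, 2↦3, 3↦3, 4↦9, 5↦0, 6↦10, 7↦7, 8↦3, 9↦10, 10↦7]  zeros at y ∈ {5}
  x = 9: [0↦2, 1↦4, 2↦1, 3↦5, 4↦6, 5↦5, 6↦3, 7↦1, 8↦0, 9↦1, 10↦5]  zeros at y ∈ {8}
  x = 10: [0↦7, 1↦2, 2↦5, 3↦6, 4↦6, 5↦6, 6↦7, 7↦10, 8↦5, 9↦4, 10↦8]  zeros at y ∈ ∅
Collecting zeros: affine points = {(0, 7), (1, 1), (1, 4), (1, 6), (2, 0), (3, 7), (4, 0), (5, 2), (6, 3), (8, 5), (9, 8)}.
Total count |C(F_11)_aff| = 11.


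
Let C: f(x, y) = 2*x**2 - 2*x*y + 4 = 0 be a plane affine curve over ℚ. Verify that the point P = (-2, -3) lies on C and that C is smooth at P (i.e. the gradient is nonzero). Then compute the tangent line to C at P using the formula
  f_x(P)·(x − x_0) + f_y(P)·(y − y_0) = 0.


Tangent line at P: -2*x + 4*y + 8 = 0.

Step 1: f(-2, -3) = 0, so P lies on C.
Step 2: partial derivatives
  f_x(x, y) = 4*x - 2*y, f_y(x, y) = -2*x.
  f_x(P) = -2, f_y(P) = 4 (gradient nonzero, so P is smooth).
Step 3: tangent line at P: -2·(x − -2) + 4·(y − -3) = 0.
Expanding: -2*x + 4*y + 8 = 0.


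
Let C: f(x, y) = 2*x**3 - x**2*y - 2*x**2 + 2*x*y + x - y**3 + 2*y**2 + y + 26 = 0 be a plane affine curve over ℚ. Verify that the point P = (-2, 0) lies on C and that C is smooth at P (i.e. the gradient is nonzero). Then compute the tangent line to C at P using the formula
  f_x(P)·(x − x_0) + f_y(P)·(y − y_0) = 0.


Tangent line at P: 33*x - 7*y + 66 = 0.

Step 1: f(-2, 0) = 0, so P lies on C.
Step 2: partial derivatives
  f_x(x, y) = 6*x**2 - 2*x*y - 4*x + 2*y + 1, f_y(x, y) = -x**2 + 2*x - 3*y**2 + 4*y + 1.
  f_x(P) = 33, f_y(P) = -7 (gradient nonzero, so P is smooth).
Step 3: tangent line at P: 33·(x − -2) + -7·(y − 0) = 0.
Expanding: 33*x - 7*y + 66 = 0.


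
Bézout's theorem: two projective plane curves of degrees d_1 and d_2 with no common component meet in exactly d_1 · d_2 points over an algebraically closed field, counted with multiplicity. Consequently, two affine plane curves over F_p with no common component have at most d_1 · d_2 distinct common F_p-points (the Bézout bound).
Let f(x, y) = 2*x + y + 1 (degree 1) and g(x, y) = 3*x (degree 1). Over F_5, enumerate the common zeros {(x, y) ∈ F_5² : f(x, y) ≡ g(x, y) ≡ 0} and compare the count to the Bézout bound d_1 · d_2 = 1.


Common zeros: {(0, 4)}; count = 1; Bézout bound = 1.

deg(f) = 1, deg(g) = 1, so Bézout bound = 1.
Scan x ∈ F_5. For each x, list the y ∈ F_5 with f(x, y) ≡ 0 and those with g(x, y) ≡ 0 (mod 5); the common zeros in that column are the intersection.
  x = 0: f ≡ 0 at y ∈ {4}; g ≡ 0 at y ∈ {0, 1, 2, 3, 4}; common: {4}.
  x = 1: f ≡ 0 at y ∈ {2}; g ≡ 0 at y ∈ ∅; common: ∅.
  x = 2: f ≡ 0 at y ∈ {0}; g ≡ 0 at y ∈ ∅; common: ∅.
  x = 3: f ≡ 0 at y ∈ {3}; g ≡ 0 at y ∈ ∅; common: ∅.
  x = 4: f ≡ 0 at y ∈ {1}; g ≡ 0 at y ∈ ∅; common: ∅.
Collecting: common zeros = {(0, 4)}, so the count is 1.
Comparison with the Bézout bound: 1 ≤ 1 = deg(f)·deg(g), as expected for curves with no common component (the bound is attained).


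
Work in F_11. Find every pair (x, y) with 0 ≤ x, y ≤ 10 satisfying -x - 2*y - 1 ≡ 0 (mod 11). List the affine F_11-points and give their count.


Affine F_11-points: {(0, 5), (1, 10), (2, 4), (3, 9), (4, 3), (5, 8), (6, 2), (7, 7), (8, 1), (9, 6), (10, 0)}; count = 11.

For each of the 121 pairs (x, y) ∈ F_11², evaluate f(x, y) mod 11. Record the zeros.
  x = 0: [0↦10, 1↦8, 2↦6, 3↦4, 4↦2, 5↦0, 6↦9, 7↦7, 8↦5, 9↦3, 10↦1]  zeros at y ∈ {5}
  x = 1: [0↦9, 1↦7, 2↦5, 3↦3, 4↦1, 5↦10, 6↦8, 7↦6, 8↦4, 9↦2, 10↦0]  zeros at y ∈ {10}
  x = 2: [0↦8, 1↦6, 2↦4, 3↦2, 4↦0, 5↦9, 6↦7, 7↦5, 8↦3, 9↦1, 10↦10]  zeros at y ∈ {4}
  x = 3: [0↦7, 1↦5, 2↦3, 3↦1, 4↦10, 5↦8, 6↦6, 7↦4, 8↦2, 9↦0, 10↦9]  zeros at y ∈ {9}
  x = 4: [0↦6, 1↦4, 2↦2, 3↦0, 4↦9, 5↦7, 6↦5, 7↦3, 8↦1, 9↦10, 10↦8]  zeros at y ∈ {3}
  x = 5: [0↦5, 1↦3, 2↦1, 3↦10, 4↦8, 5↦6, 6↦4, 7↦2, 8↦0, 9↦9, 10↦7]  zeros at y ∈ {8}
  x = 6: [0↦4, 1↦2, 2↦0, 3↦9, 4↦7, 5↦5, 6↦3, 7↦1, 8↦10, 9↦8, 10↦6]  zeros at y ∈ {2}
  x = 7: [0↦3, 1↦1, 2↦10, 3↦8, 4↦6, 5↦4, 6↦2, 7↦0, 8↦9, 9↦7, 10↦5]  zeros at y ∈ {7}
  x = 8: [0↦2, 1↦0, 2↦9, 3↦7, 4↦5, 5↦3, 6↦1, 7↦10, 8↦8, 9↦6, 10↦4]  zeros at y ∈ {1}
  x = 9: [0↦1, 1↦10, 2↦8, 3↦6, 4↦4, 5↦2, 6↦0, 7↦9, 8↦7, 9↦5, 10↦3]  zeros at y ∈ {6}
  x = 10: [0↦0, 1↦9, 2↦7, 3↦5, 4↦3, 5↦1, 6↦10, 7↦8, 8↦6, 9↦4, 10↦2]  zeros at y ∈ {0}
Collecting zeros: affine points = {(0, 5), (1, 10), (2, 4), (3, 9), (4, 3), (5, 8), (6, 2), (7, 7), (8, 1), (9, 6), (10, 0)}.
Total count |C(F_11)_aff| = 11.


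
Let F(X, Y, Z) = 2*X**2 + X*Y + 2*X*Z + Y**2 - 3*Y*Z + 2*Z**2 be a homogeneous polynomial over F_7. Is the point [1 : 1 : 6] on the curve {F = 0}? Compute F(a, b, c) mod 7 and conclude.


F(1,1,6) ≡ 0 (mod 7); P is on the curve.

Evaluate F(1, 1, 6) term-by-term (mod 7).
  2*X**2 ↦ 2·1·1·1 = 2
  X*Y ↦ 1·1·1·1 = 1
  2*X*Z ↦ 2·1·1·6 = 12
  Y**2 ↦ 1·1·1·1 = 1
  -3*Y*Z ↦ -3·1·1·6 = -18
  2*Z**2 ↦ 2·1·1·36 = 72
Sum: F(1, 1, 6) = (2) + (1) + (12) + (1) + (-18) + (72) = 70.
Reducing mod 7: 70 ≡ 0 (mod 7).
Since F(a, b, c) ≡ 0 (mod 7), P lies on the curve.


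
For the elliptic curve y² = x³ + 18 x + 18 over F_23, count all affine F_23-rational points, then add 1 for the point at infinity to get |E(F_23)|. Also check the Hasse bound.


Affine points = {(0, 8), (0, 15), (2, 4), (2, 19), (4, 4), (4, 19), (5, 7), (5, 16), (7, 2), (7, 21), (9, 9), (9, 14), (10, 5), (10, 18), (11, 11), (11, 12), (14, 1), (14, 22), (15, 11), (15, 12), (16, 3), (16, 20), (17, 4), (17, 19), (20, 11), (20, 12)}; affine count = 26; |E(F_23)| = 27.

Discriminant check: Δ ∝ 4a³ + 27b² = 4·18³ + 27·18² = 4·5832 + 27·324 ≡ 14 (mod 23). Nonzero ⇒ E is nonsingular.
For each x ∈ F_23, compute rhs = x³ + 18·x + 18 mod 23, then count y ∈ F_23 with y² ≡ rhs.
  x = 0: rhs = 18, matching y values: 8, 15 (2 points).
  x = 1: rhs = 14, matching y values: none (0 points).
  x = 2: rhs = 16, matching y values: 4, 19 (2 points).
  x = 3: rhs = 7, matching y values: none (0 points).
  x = 4: rhs = 16, matching y values: 4, 19 (2 points).
  x = 5: rhs = 3, matching y values: 7, 16 (2 points).
  x = 6: rhs = 20, matching y values: none (0 points).
  x = 7: rhs = 4, matching y values: 2, 21 (2 points).
  x = 8: rhs = 7, matching y values: none (0 points).
  x = 9: rhs = 12, matching y values: 9, 14 (2 points).
  x = 10: rhs = 2, matching y values: 5, 18 (2 points).
  x = 11: rhs = 6, matching y values: 11, 12 (2 points).
  x = 12: rhs = 7, matching y values: none (0 points).
  x = 13: rhs = 11, matching y values: none (0 points).
  x = 14: rhs = 1, matching y values: 1, 22 (2 points).
  x = 15: rhs = 6, matching y values: 11, 12 (2 points).
  x = 16: rhs = 9, matching y values: 3, 20 (2 points).
  x = 17: rhs = 16, matching y values: 4, 19 (2 points).
  x = 18: rhs = 10, matching y values: none (0 points).
  x = 19: rhs = 20, matching y values: none (0 points).
  x = 20: rhs = 6, matching y values: 11, 12 (2 points).
  x = 21: rhs = 20, matching y values: none (0 points).
  x = 22: rhs = 22, matching y values: none (0 points).
Total affine count: 26.
Full point count |E(F_23)| = 26 + 1 = 27.
Hasse bound: |27 − (23+1)| = |3| = 3 ≤ 2√23 ≈ 9.5917 ✓.
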